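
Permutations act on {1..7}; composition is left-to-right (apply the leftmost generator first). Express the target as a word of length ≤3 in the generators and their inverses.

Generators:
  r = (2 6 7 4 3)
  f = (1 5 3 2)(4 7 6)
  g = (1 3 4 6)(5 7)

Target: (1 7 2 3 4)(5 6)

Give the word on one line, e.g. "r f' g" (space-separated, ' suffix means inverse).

f r' g

  after f: (1 5 3 2)(4 7 6)
  after r': (1 5 4 6 7 2)
  after g: (1 7 2 3 4)(5 6)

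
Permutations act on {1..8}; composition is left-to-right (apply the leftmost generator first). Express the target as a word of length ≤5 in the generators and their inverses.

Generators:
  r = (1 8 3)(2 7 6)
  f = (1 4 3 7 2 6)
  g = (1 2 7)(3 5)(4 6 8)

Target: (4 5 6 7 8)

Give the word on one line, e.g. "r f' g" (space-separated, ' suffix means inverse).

f g' f f r'

  after f: (1 4 3 7 2 6)
  after g': (1 8 6 7)(2 4 5 3)
  after f: (1 8)(2 3 6)(4 5 7)
  after f: (1 8 4 5 2 7 3)
  after r': (4 5 6 7 8)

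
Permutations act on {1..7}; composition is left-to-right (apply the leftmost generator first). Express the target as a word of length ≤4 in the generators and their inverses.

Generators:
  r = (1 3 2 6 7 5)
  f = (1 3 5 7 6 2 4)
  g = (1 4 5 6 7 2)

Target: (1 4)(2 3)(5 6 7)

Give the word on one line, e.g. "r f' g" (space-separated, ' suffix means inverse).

r' g'

  after r': (1 5 7 6 2 3)
  after g': (1 4)(2 3)(5 6 7)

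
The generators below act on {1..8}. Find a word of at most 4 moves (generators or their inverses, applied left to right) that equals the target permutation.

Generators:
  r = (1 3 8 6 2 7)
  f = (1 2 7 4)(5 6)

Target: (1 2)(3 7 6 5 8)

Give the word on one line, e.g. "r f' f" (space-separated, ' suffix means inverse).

  after f': (1 4 7 2)(5 6)
  after r': (1 4 2 7 6 5 8 3)
  after f: (2 4 7 5 8 3)
  after f: (1 2)(3 7 6 5 8)

f' r' f f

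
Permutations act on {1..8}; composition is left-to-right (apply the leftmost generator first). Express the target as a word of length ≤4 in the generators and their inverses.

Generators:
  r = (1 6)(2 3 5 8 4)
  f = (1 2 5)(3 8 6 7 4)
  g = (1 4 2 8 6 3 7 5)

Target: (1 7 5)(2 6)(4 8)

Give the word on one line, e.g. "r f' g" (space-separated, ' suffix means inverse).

f' g r' f

  after f': (1 5 2)(3 4 7 6 8)
  after g: (2 4 5 8 7 3)
  after r': (1 6)(2 8 7)(3 4)
  after f: (1 7 5)(2 6)(4 8)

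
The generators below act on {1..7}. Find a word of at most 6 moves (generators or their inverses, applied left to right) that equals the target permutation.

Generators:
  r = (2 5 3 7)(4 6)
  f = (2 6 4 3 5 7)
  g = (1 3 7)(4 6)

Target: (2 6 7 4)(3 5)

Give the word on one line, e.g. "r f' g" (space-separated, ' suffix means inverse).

  after r: (2 5 3 7)(4 6)
  after r: (2 3)(5 7)
  after f': (2 4 6)(3 7)
  after f': (2 6 7 4)(3 5)

r r f' f'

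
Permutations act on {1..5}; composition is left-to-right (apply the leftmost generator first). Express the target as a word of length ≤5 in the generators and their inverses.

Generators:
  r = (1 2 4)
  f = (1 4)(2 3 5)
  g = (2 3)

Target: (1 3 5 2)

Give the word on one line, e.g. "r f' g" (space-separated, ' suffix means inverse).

  after f: (1 4)(2 3 5)
  after g': (1 4)(3 5)
  after r': (1 2)(3 5)
  after g: (1 3 5 2)

f g' r' g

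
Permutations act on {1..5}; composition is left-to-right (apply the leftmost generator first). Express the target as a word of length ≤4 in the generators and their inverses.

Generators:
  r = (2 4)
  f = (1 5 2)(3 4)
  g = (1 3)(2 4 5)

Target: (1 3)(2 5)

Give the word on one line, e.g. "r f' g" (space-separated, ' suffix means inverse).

  after g': (1 3)(2 5 4)
  after r': (1 3)(2 5)

g' r'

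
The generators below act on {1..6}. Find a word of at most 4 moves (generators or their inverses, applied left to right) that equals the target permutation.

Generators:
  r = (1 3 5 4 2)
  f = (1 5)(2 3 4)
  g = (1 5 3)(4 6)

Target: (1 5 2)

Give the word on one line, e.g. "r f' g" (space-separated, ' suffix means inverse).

  after f: (1 5)(2 3 4)
  after g: (1 3 6 4 2)
  after g: (2 5 3 4)
  after f': (1 5 2)

f g g f'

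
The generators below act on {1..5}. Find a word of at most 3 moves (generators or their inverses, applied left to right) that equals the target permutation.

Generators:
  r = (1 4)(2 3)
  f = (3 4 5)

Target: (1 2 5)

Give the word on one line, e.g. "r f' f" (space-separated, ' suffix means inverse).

  after r: (1 4)(2 3)
  after f': (1 3 2 5 4)
  after r: (1 2 5)

r f' r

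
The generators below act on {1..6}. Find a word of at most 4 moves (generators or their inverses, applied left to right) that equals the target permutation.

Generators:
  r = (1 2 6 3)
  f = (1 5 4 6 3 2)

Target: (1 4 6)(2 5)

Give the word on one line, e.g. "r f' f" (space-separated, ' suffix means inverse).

  after f: (1 5 4 6 3 2)
  after f: (1 4 3)(2 5 6)
  after r': (1 4 6)(2 5)

f f r'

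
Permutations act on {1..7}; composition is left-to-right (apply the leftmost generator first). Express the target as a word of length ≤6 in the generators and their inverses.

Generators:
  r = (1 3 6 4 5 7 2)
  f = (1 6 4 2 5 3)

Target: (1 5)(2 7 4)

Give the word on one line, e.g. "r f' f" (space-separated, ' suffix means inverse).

f' f' r f r'

  after f': (1 3 5 2 4 6)
  after f': (1 5 4)(2 6 3)
  after r: (1 7 2 4 3)
  after f: (1 7 5 3 6 4)
  after r': (1 5)(2 7 4)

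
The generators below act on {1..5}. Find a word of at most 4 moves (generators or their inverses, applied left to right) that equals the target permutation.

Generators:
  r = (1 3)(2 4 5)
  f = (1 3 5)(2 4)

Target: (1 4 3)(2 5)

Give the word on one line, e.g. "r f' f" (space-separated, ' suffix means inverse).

r f r'

  after r: (1 3)(2 4 5)
  after f: (1 5 4)
  after r': (1 4 3)(2 5)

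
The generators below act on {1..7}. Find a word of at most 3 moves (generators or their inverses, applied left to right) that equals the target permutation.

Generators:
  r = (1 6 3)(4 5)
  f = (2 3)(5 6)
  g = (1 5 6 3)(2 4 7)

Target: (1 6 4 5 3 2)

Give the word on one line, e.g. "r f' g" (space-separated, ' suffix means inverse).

  after f: (2 3)(5 6)
  after r: (1 6 4 5 3 2)

f r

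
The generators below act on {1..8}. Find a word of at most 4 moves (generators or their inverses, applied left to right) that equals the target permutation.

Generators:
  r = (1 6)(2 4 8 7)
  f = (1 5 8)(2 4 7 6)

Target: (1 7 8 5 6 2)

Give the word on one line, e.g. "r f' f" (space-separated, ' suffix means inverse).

f' r

  after f': (1 8 5)(2 6 7 4)
  after r: (1 7 8 5 6 2)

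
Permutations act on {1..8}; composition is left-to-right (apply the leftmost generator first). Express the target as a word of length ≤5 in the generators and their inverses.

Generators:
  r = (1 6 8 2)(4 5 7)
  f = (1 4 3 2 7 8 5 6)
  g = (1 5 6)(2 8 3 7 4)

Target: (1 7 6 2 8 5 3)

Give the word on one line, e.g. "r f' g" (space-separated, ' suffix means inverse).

  after f: (1 4 3 2 7 8 5 6)
  after g': (1 7 2 3 4 8)
  after r: (1 4 2 3 5 7)(6 8)
  after g': (1 7 6 2 8 5 3)

f g' r g'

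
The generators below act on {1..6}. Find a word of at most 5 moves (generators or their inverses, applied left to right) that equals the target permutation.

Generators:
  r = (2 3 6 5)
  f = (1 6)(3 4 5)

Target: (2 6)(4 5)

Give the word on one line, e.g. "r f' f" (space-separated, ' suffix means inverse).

f f r' r'

  after f: (1 6)(3 4 5)
  after f: (3 5 4)
  after r': (2 5 4)(3 6)
  after r': (2 6)(4 5)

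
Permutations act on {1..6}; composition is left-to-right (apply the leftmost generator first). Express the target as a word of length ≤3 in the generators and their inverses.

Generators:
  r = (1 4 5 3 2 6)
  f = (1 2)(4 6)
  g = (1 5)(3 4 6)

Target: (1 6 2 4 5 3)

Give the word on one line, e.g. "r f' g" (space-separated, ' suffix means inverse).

g r g'

  after g: (1 5)(3 4 6)
  after r: (1 3 5 4)(2 6)
  after g': (1 6 2 4 5 3)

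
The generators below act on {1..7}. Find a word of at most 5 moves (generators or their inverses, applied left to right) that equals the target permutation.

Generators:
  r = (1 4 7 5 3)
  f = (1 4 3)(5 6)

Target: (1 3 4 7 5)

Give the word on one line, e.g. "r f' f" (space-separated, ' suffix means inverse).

r f f f f

  after r: (1 4 7 5 3)
  after f: (1 3 4 7 6 5)
  after f: (4 7 5)
  after f: (1 4 7 6 5 3)
  after f: (1 3 4 7 5)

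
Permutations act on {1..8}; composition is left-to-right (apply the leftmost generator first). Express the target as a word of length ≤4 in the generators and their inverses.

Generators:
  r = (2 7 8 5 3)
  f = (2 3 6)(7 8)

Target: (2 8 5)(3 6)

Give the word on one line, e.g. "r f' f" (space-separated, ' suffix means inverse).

  after r: (2 7 8 5 3)
  after f': (2 8 5)(3 6)

r f'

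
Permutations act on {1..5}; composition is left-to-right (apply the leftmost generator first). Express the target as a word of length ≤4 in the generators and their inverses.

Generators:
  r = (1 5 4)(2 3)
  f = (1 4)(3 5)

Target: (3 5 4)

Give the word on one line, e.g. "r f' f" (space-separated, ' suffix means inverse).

r r f

  after r: (1 5 4)(2 3)
  after r: (1 4 5)
  after f: (3 5 4)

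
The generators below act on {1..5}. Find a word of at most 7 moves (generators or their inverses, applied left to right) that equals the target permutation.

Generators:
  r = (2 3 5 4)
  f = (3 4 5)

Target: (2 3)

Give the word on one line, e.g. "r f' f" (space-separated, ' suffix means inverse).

  after r: (2 3 5 4)
  after r: (2 5)(3 4)
  after f': (2 4 5)
  after r': (2 5 4 3)
  after f: (2 3)

r r f' r' f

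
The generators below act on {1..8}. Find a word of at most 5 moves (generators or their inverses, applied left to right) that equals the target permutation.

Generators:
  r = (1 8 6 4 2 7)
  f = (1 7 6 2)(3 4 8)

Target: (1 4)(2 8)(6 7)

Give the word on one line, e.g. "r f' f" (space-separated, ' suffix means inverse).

  after r': (1 7 2 4 6 8)
  after r': (1 2 6)(4 8 7)
  after r': (1 4)(2 8)(6 7)

r' r' r'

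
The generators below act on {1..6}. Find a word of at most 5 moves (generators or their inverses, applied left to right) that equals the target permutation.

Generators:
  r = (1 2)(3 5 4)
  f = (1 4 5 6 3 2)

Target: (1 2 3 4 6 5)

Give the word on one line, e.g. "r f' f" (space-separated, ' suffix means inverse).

r' f r

  after r': (1 2)(3 4 5)
  after f: (2 4 6 3 5)
  after r: (1 2 3 4 6 5)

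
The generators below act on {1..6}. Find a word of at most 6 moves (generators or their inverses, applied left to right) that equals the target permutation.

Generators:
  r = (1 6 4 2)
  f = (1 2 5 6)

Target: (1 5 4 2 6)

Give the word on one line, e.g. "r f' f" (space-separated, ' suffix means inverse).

  after f': (1 6 5 2)
  after r': (4 6 5)
  after f': (1 6 2)(4 5)
  after f': (1 5 4 2 6)

f' r' f' f'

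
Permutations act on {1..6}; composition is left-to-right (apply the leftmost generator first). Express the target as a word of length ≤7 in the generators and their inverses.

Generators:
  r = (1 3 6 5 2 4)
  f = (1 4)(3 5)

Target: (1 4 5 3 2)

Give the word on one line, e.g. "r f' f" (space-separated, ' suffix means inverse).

r' f' f' f' r'

  after r': (1 4 2 5 6 3)
  after f': (2 3 4)(5 6)
  after f': (1 4 2 5 6 3)
  after f': (2 3 4)(5 6)
  after r': (1 4 5 3 2)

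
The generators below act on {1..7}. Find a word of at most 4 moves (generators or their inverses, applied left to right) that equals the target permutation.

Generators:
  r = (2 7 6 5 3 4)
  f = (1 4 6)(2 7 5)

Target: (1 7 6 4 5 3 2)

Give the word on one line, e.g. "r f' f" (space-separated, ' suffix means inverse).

  after r': (2 4 3 5 6 7)
  after f': (1 6 2)(3 7 5 4)
  after r': (1 7 6 4 5 3 2)

r' f' r'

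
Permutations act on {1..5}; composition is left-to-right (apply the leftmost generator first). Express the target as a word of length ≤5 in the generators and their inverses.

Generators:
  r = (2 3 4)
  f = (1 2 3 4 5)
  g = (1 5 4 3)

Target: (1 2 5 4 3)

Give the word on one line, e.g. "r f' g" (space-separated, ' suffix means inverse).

f g g

  after f: (1 2 3 4 5)
  after g: (1 2)
  after g: (1 2 5 4 3)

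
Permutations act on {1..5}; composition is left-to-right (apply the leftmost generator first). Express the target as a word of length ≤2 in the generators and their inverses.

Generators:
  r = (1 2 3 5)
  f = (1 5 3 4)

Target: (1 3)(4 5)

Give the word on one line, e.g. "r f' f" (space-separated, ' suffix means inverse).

f f

  after f: (1 5 3 4)
  after f: (1 3)(4 5)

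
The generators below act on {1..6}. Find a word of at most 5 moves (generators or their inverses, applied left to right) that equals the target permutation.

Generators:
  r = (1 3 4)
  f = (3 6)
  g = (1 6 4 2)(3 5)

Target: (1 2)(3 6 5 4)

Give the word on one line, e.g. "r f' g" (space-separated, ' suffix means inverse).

f' g' r f'

  after f': (3 6)
  after g': (1 2 4 6 5 3)
  after r: (1 2)(4 6 5)
  after f': (1 2)(3 6 5 4)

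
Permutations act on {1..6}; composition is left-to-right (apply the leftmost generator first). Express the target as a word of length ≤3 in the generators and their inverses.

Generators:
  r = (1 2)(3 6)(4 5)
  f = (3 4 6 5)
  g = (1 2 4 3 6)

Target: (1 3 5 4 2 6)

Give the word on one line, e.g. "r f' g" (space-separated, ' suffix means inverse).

f' g' g'

  after f': (3 5 6 4)
  after g': (1 6 2)(3 5)
  after g': (1 3 5 4 2 6)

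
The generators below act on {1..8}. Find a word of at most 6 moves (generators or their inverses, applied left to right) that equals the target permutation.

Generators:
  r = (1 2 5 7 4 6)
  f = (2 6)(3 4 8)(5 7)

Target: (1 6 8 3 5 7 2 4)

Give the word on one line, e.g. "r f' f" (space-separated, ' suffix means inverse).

r' f r' r'

  after r': (1 6 4 7 5 2)
  after f: (1 2)(3 4 5 6 8)
  after r': (2 6 8 3 7 5 4)
  after r': (1 6 8 3 5 7 2 4)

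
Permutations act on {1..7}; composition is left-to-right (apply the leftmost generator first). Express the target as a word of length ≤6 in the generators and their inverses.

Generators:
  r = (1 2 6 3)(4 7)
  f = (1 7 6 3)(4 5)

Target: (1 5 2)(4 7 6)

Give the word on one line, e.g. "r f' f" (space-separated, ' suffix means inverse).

  after f: (1 7 6 3)(4 5)
  after r': (1 4 5 7 2)
  after f': (1 5)(2 3 6 7)
  after r: (1 5 2)(4 7 6)

f r' f' r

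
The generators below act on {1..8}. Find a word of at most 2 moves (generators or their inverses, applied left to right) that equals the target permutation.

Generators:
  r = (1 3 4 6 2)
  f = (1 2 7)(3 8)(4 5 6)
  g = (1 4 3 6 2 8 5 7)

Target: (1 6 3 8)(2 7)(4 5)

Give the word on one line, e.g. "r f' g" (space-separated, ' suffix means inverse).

f r'

  after f: (1 2 7)(3 8)(4 5 6)
  after r': (1 6 3 8)(2 7)(4 5)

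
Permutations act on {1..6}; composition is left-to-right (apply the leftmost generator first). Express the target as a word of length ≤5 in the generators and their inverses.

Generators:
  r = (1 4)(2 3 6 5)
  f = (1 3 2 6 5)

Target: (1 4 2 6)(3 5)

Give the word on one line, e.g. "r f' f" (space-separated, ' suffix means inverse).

  after f: (1 3 2 6 5)
  after f: (1 2 5 3 6)
  after r': (1 5 2 6 4)
  after f: (2 5 6 4 3)
  after r': (1 4 2 6)(3 5)

f f r' f r'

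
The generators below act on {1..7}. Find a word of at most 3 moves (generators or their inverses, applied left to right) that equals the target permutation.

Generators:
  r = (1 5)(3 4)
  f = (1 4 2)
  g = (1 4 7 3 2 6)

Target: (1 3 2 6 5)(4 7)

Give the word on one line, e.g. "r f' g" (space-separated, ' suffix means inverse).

g r

  after g: (1 4 7 3 2 6)
  after r: (1 3 2 6 5)(4 7)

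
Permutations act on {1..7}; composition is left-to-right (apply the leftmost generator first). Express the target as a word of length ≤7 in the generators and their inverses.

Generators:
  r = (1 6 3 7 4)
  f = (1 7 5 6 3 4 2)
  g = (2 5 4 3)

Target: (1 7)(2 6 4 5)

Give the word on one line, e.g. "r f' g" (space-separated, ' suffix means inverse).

f g f' g f

  after f: (1 7 5 6 3 4 2)
  after g: (1 7 4 5 6 2)
  after f': (3 6 4 7)
  after g: (2 5 4 7)(3 6)
  after f: (1 7)(2 6 4 5)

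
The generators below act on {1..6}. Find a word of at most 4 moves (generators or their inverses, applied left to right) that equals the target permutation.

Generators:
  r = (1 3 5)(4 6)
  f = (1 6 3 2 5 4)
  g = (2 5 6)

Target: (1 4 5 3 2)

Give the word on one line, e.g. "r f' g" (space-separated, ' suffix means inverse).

g' f r'

  after g': (2 6 5)
  after f: (1 6 4)(2 3)
  after r': (1 4 5 3 2)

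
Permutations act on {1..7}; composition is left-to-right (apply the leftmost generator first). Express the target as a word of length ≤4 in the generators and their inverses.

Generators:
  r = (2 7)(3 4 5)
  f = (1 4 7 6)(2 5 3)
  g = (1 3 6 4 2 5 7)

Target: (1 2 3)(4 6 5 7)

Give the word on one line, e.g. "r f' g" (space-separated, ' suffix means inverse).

g' r'

  after g': (1 7 5 2 4 6 3)
  after r': (1 2 3)(4 6 5 7)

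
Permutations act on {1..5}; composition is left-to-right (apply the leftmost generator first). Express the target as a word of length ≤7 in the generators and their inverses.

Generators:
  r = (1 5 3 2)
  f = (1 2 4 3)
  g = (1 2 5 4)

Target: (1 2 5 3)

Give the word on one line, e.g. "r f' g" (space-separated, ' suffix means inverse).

  after f': (1 3 4 2)
  after r': (1 5)(3 4)
  after g': (1 2)(3 5 4)
  after r: (2 5 4)
  after f: (1 2 5 3)

f' r' g' r f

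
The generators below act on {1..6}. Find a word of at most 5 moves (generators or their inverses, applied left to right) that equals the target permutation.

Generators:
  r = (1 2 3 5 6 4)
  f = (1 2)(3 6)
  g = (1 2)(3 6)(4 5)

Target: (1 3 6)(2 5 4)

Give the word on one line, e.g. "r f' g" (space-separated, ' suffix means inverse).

r r f f

  after r: (1 2 3 5 6 4)
  after r: (1 3 6)(2 5 4)
  after f: (1 6 2 5 4)
  after f: (1 3 6)(2 5 4)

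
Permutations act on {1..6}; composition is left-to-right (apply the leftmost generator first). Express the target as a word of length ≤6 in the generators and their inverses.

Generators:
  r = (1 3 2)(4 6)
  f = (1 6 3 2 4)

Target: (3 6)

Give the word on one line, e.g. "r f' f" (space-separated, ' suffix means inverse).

f' f' f' r'

  after f': (1 4 2 3 6)
  after f': (1 2 6 4 3)
  after f': (1 3 4 6 2)
  after r': (3 6)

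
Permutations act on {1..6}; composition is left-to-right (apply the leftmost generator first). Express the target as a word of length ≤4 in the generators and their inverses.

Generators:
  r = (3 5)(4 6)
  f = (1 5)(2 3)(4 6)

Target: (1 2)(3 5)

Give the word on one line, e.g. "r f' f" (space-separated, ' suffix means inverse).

  after r': (3 5)(4 6)
  after f': (1 5 2 3)
  after r: (1 3)(2 5)(4 6)
  after f: (1 2)(3 5)

r' f' r f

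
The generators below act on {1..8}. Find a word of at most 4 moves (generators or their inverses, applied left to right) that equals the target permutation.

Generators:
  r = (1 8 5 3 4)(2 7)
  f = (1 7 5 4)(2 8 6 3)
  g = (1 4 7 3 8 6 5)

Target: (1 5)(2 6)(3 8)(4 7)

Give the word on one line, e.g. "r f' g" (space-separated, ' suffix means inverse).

  after f: (1 7 5 4)(2 8 6 3)
  after f: (1 5)(2 6)(3 8)(4 7)

f f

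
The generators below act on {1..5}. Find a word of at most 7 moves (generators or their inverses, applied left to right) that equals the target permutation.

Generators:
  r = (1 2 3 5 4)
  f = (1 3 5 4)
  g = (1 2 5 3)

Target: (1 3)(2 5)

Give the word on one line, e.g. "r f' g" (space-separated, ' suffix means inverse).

g' r g g f

  after g': (1 3 5 2)
  after r: (1 5 3 4)
  after g: (1 3 4 2 5)
  after g: (2 3 4 5)
  after f: (1 3)(2 5)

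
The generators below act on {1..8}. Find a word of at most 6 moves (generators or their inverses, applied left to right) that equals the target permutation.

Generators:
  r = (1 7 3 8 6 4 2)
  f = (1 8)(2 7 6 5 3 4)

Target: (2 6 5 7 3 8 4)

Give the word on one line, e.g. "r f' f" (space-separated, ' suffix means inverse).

f' r f' r'

  after f': (1 8)(2 4 3 5 6 7)
  after r: (1 6 3 5 4 8 7)
  after f': (1 7 8 2 4)(3 6 5)
  after r': (2 6 5 7 3 8 4)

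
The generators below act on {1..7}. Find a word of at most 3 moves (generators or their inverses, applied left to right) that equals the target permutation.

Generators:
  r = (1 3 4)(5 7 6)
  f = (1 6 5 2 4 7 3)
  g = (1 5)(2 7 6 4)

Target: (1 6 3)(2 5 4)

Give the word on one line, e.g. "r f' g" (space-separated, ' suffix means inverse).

g r r

  after g: (1 5)(2 7 6 4)
  after r: (1 7 5 3 4 2 6)
  after r: (1 6 3)(2 5 4)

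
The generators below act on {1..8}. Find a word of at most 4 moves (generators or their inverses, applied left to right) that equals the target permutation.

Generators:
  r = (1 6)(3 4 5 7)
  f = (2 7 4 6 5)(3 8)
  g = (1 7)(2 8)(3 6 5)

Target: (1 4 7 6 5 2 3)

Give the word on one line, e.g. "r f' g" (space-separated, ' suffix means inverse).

  after f': (2 5 6 4 7)(3 8)
  after g': (1 7 8 5 3 2 6 4)
  after f: (1 4)(2 5 8)(3 7)
  after g: (1 4 7 6 5 2 3)

f' g' f g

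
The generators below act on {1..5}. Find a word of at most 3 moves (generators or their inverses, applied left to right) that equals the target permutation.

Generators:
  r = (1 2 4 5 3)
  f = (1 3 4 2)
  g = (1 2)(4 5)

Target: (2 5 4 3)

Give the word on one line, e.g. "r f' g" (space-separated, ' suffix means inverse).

  after f': (1 2 4 3)
  after g': (2 5 4 3)

f' g'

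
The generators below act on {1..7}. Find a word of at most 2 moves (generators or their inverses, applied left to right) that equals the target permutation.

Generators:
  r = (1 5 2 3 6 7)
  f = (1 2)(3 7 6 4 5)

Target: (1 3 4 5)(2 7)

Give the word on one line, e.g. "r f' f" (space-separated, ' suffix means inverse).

  after r: (1 5 2 3 6 7)
  after f: (1 3 4 5)(2 7)

r f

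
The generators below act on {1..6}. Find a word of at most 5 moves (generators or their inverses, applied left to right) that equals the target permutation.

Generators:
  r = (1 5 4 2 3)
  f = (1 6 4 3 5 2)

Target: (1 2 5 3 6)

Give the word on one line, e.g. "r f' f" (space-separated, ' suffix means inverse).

  after f': (1 2 5 3 4 6)
  after r: (1 3 2 4 6 5)
  after r: (4 6)
  after r: (1 5 4 6 2 3)
  after f: (1 2 5 3 6)

f' r r r f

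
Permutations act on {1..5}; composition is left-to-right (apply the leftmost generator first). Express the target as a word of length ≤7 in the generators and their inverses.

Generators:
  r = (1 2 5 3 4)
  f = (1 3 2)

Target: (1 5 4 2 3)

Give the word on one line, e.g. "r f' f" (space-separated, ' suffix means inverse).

r r f' f' f'

  after r: (1 2 5 3 4)
  after r: (1 5 4 2 3)
  after f': (1 5 4 3 2)
  after f': (1 5 4)
  after f': (1 5 4 2 3)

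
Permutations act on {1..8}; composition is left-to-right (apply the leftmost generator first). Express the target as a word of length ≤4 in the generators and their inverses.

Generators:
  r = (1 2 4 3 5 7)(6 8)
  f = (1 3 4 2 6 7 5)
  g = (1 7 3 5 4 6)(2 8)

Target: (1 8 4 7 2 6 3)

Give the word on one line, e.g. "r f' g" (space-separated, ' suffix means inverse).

g' r

  after g': (1 6 4 5 3 7)(2 8)
  after r: (1 8 4 7 2 6 3)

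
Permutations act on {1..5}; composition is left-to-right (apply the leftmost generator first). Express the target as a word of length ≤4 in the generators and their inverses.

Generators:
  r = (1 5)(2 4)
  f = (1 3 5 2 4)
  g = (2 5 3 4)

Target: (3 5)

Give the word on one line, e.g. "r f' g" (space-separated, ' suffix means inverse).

  after f': (1 4 2 5 3)
  after g: (1 2 3)(4 5)
  after f: (1 4 2 5)
  after f: (3 5)

f' g f f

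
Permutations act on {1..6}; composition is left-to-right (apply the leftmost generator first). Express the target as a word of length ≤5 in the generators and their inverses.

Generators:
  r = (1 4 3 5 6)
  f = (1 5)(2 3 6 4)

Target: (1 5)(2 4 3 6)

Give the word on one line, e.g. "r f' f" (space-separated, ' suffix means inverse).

f r f' r

  after f: (1 5)(2 3 6 4)
  after r: (1 6 3)(2 5 4)
  after f': (1 3 5 6 2)
  after r: (1 5)(2 4 3 6)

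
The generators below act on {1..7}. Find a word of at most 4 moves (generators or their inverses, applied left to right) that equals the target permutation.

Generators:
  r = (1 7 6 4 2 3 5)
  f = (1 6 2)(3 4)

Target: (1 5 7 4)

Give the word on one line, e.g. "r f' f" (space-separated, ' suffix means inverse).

f' r r

  after f': (1 2 6)(3 4)
  after r: (1 3 2 4 5)(6 7)
  after r: (1 5 7 4)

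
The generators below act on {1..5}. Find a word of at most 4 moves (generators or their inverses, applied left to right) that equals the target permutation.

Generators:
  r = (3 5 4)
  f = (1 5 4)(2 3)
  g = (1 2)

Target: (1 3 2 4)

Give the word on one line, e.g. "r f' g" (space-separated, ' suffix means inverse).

f r r

  after f: (1 5 4)(2 3)
  after r: (1 4)(2 5 3)
  after r: (1 3 2 4)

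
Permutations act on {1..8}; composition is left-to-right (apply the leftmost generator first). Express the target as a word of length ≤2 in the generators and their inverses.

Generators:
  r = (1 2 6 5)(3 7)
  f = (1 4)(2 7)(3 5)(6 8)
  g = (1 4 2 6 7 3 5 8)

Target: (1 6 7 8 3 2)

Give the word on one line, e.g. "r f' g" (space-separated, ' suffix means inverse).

  after g': (1 8 5 3 7 6 2 4)
  after f: (1 6 7 8 3 2)

g' f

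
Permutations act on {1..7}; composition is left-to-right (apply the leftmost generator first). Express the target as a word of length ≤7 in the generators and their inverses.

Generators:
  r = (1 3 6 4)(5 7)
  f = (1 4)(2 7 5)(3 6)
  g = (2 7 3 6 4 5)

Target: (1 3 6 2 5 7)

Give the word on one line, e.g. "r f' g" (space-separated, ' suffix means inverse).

f g' r' f r'

  after f: (1 4)(2 7 5)(3 6)
  after g': (1 6 7 4)
  after r': (1 3)(5 7 6)
  after f: (1 6 2 7 3 4)
  after r': (1 3 6 2 5 7)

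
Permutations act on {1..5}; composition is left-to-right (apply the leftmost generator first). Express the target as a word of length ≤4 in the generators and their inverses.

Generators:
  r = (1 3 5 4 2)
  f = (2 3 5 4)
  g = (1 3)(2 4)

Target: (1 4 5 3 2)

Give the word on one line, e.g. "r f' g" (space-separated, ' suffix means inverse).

  after r: (1 3 5 4 2)
  after f: (1 5 2)(3 4)
  after f: (1 4 5 3 2)

r f f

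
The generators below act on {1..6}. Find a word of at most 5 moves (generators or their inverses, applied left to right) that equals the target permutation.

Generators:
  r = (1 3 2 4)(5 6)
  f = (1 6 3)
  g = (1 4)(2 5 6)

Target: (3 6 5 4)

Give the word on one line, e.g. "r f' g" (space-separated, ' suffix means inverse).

  after r: (1 3 2 4)(5 6)
  after g': (1 3 6 2)
  after r': (2 4)(3 5 6)
  after f': (1 3 5)(2 4)
  after r': (3 6 5 4)

r g' r' f' r'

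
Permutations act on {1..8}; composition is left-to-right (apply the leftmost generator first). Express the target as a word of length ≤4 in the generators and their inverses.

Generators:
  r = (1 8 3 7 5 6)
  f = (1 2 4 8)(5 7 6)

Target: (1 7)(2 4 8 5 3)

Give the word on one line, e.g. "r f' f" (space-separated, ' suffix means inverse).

r' r' f

  after r': (1 6 5 7 3 8)
  after r': (1 5 3)(6 7 8)
  after f: (1 7)(2 4 8 5 3)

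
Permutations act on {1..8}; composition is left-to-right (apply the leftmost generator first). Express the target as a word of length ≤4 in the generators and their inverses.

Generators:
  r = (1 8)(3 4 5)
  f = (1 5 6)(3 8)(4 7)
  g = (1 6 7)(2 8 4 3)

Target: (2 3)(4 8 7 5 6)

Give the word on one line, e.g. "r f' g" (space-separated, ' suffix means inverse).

  after g: (1 6 7)(2 8 4 3)
  after f: (2 3)(4 8 7 5 6)

g f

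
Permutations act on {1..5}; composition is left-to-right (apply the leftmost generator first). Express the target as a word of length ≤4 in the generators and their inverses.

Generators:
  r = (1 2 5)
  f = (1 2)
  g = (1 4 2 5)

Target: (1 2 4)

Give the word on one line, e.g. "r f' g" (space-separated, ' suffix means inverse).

  after g': (1 5 2 4)
  after r': (1 2 4 5)
  after r': (2 4)
  after f': (1 2 4)

g' r' r' f'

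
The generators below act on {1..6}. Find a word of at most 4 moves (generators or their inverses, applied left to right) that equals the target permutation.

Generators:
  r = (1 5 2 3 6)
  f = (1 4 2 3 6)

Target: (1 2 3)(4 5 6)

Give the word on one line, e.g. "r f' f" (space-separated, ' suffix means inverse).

f' r f f

  after f': (1 6 3 2 4)
  after r: (2 4 5)
  after f: (1 4 5 3 6)
  after f: (1 2 3)(4 5 6)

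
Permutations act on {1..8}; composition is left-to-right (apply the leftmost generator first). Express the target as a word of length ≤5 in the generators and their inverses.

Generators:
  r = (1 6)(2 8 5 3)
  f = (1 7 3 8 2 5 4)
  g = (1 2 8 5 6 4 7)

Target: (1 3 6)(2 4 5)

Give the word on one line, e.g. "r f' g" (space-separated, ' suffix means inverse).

  after r': (1 6)(2 3 5 8)
  after f': (1 6 4 5 3 2 7)
  after g': (1 5 3)(2 4 8)
  after r: (1 3 6)(2 4 5)

r' f' g' r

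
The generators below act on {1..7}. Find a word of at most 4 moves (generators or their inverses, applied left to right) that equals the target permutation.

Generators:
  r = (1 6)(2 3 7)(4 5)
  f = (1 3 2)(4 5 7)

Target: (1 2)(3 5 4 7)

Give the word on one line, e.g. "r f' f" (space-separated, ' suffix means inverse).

  after r': (1 6)(2 7 3)(4 5)
  after r': (2 3 7)
  after f': (1 2)(3 5 4 7)

r' r' f'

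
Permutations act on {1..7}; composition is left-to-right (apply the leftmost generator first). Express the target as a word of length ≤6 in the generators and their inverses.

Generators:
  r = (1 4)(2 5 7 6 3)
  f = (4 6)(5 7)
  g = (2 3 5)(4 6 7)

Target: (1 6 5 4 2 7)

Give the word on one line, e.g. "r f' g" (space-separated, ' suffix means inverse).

  after g': (2 5 3)(4 7 6)
  after f: (2 7 4 5 3)
  after r': (1 4 2 5 6 7)
  after f: (1 6 5 4 2 7)

g' f r' f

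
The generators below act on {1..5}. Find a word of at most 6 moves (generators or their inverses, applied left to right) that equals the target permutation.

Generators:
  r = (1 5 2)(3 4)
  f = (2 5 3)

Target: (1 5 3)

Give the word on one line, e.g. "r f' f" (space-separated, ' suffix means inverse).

f' r r f

  after f': (2 3 5)
  after r: (1 5)(2 4 3)
  after r: (1 2 3)
  after f: (1 5 3)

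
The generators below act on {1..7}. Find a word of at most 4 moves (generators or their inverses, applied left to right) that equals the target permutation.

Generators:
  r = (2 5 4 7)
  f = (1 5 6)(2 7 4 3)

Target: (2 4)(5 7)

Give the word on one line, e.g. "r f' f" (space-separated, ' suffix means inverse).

r r

  after r: (2 5 4 7)
  after r: (2 4)(5 7)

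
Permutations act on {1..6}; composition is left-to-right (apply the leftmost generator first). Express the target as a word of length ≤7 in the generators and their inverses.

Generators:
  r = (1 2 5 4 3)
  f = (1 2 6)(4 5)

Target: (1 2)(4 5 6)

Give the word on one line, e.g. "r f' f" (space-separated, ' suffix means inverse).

  after r': (1 3 4 5 2)
  after f: (1 3 5 6)
  after f: (1 3 4 5)(2 6)
  after r: (2 6 5)
  after f: (1 2)(4 5 6)

r' f f r f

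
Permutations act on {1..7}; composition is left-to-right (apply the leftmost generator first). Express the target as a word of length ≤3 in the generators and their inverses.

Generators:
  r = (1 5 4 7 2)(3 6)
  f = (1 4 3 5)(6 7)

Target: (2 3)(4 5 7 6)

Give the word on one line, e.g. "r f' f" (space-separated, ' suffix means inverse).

r' f r

  after r': (1 2 7 4 5)(3 6)
  after f: (1 2 6 5 4)(3 7)
  after r: (2 3)(4 5 7 6)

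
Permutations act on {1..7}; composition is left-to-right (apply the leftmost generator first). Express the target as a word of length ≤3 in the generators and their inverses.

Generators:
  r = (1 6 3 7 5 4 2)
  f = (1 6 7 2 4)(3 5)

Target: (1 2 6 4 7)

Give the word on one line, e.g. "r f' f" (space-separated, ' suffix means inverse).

  after f': (1 4 2 7 6)(3 5)
  after f': (1 2 6 4 7)

f' f'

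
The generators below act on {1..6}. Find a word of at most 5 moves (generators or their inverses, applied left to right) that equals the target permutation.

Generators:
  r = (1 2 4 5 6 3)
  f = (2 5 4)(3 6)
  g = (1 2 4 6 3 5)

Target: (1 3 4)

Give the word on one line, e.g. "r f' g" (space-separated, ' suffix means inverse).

f r' f' f'

  after f: (2 5 4)(3 6)
  after r': (1 3 5 2 4)
  after f': (1 6 3 2 5 4)
  after f': (1 3 4)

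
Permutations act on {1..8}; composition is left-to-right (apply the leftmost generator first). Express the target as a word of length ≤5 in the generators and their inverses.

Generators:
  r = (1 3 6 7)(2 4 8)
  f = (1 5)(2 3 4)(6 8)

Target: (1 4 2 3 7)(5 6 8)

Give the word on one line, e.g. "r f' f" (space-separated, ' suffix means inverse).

f r f r f

  after f: (1 5)(2 3 4)(6 8)
  after r: (1 5 3 8 7)(2 6)
  after f: (2 8 7 5 4)(3 6)
  after r: (1 3 7 5 8)
  after f: (1 4 2 3 7)(5 6 8)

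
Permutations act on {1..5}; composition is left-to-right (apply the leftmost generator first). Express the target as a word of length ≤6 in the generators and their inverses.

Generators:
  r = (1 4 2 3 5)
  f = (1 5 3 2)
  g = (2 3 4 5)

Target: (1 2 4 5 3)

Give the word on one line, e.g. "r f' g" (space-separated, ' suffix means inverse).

  after f: (1 5 3 2)
  after f: (1 3)(2 5)
  after f: (1 2 3 5)
  after r: (1 3)(2 5 4)
  after g': (1 2 4 5 3)

f f f r g'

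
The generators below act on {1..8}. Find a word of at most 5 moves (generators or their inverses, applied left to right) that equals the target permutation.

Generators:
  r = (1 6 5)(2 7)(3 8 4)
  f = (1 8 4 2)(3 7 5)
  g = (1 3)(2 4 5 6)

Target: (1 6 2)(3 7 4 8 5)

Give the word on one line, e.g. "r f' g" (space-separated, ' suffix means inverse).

  after g': (1 3)(2 6 5 4)
  after f': (1 5 8)(2 6 7 3)
  after r': (1 6 2)(3 7 4 8 5)

g' f' r'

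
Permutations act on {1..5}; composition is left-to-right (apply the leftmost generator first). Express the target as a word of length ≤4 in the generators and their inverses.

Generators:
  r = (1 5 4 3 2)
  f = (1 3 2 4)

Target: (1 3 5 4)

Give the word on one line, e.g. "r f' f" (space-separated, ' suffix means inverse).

f' r

  after f': (1 4 2 3)
  after r: (1 3 5 4)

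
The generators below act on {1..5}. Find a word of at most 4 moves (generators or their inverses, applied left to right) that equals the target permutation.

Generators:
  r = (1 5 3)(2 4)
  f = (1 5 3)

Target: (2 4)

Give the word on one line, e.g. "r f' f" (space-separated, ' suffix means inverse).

  after f': (1 3 5)
  after r': (1 5 3)(2 4)
  after f: (1 3 5)(2 4)
  after f: (2 4)

f' r' f f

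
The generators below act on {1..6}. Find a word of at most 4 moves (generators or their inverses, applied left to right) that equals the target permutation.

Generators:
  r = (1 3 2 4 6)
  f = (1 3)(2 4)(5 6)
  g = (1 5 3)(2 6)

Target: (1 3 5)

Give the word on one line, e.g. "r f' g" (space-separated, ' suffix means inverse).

g r g' r

  after g: (1 5 3)(2 6)
  after r: (1 5 2)(4 6)
  after g': (2 3 5 6 4)
  after r: (1 3 5)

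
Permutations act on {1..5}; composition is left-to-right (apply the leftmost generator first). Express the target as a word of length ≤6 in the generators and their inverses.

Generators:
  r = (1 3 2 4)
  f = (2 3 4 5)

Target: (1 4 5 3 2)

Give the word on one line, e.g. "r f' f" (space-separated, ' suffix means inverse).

f r r r

  after f: (2 3 4 5)
  after r: (1 3)(4 5)
  after r: (1 2 4 5)
  after r: (1 4 5 3 2)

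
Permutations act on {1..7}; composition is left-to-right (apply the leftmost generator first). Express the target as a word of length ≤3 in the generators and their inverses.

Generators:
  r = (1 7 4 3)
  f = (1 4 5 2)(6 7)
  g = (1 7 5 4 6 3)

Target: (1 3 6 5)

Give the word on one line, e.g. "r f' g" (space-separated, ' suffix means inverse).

g r' g'

  after g: (1 7 5 4 6 3)
  after r': (4 6)(5 7)
  after g': (1 3 6 5)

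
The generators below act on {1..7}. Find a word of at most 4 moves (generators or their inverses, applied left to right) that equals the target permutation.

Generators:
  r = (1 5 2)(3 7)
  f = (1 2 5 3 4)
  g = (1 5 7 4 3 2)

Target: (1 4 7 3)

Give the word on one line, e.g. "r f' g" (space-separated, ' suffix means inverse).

  after f': (1 4 3 5 2)
  after r': (1 4 7 3)

f' r'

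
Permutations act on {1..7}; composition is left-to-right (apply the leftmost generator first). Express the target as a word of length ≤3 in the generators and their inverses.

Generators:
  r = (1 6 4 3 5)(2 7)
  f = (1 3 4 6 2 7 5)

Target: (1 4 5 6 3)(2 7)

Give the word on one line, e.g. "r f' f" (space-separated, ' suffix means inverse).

r' r' r'

  after r': (1 5 3 4 6)(2 7)
  after r': (1 3 6 5 4)
  after r': (1 4 5 6 3)(2 7)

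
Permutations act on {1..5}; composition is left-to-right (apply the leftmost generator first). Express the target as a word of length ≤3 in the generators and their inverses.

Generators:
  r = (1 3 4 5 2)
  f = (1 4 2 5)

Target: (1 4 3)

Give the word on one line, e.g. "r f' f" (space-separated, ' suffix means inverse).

f' r f'

  after f': (1 5 2 4)
  after r: (1 2 5)(3 4)
  after f': (1 4 3)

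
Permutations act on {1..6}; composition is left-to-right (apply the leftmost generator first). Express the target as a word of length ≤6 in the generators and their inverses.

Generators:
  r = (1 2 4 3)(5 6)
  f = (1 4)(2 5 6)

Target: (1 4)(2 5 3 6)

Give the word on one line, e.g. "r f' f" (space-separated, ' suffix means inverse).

  after f': (1 4)(2 6 5)
  after r: (1 3)(2 5 4)
  after r: (2 6 5 3)
  after f': (1 4)(2 5 3 6)

f' r r f'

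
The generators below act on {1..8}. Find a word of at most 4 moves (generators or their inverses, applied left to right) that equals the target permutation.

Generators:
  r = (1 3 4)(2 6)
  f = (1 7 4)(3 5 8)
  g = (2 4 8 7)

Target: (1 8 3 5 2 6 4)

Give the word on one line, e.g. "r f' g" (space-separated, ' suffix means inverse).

  after f': (1 4 7)(3 8 5)
  after r: (2 6)(3 8 5 4 7)
  after f': (1 4)(2 6)(3 5 7 8)
  after g: (1 8 3 5 2 6 4)

f' r f' g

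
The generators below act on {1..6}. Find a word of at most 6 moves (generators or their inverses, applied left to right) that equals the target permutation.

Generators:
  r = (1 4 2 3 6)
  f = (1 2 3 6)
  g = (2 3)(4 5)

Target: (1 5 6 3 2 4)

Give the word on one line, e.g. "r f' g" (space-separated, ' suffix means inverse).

g' f r' g r'

  after g': (2 3)(4 5)
  after f: (1 2 6)(4 5)
  after r': (1 4 5)(2 3)
  after g: (1 5)
  after r': (1 5 6 3 2 4)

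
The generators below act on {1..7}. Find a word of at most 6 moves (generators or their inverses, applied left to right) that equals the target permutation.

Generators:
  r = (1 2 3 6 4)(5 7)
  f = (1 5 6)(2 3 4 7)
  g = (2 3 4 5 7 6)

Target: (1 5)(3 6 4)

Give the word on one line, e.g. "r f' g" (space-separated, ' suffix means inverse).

r' f g' r r

  after r': (1 4 6 3 2)(5 7)
  after f: (1 7 6 4)(2 5)
  after g': (1 5 6 3 2 4)
  after r: (1 7 5 4 2)
  after r: (1 5)(3 6 4)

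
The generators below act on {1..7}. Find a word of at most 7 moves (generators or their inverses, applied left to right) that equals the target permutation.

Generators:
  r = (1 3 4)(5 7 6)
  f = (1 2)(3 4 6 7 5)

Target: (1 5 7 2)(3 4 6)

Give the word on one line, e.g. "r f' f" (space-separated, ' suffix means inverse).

  after f': (1 2)(3 5 7 6 4)
  after f': (3 7 4 5 6)
  after r': (1 4 6)(3 5 7)
  after r': (1 3 6 4 7)
  after f': (1 5 7 2)(3 4 6)

f' f' r' r' f'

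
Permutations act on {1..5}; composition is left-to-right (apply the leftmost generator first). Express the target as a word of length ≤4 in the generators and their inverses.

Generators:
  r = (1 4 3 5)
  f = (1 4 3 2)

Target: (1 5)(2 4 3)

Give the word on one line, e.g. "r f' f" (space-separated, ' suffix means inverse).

  after r': (1 5 3 4)
  after f': (1 5 4 2 3)
  after f': (1 5)(2 4 3)

r' f' f'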